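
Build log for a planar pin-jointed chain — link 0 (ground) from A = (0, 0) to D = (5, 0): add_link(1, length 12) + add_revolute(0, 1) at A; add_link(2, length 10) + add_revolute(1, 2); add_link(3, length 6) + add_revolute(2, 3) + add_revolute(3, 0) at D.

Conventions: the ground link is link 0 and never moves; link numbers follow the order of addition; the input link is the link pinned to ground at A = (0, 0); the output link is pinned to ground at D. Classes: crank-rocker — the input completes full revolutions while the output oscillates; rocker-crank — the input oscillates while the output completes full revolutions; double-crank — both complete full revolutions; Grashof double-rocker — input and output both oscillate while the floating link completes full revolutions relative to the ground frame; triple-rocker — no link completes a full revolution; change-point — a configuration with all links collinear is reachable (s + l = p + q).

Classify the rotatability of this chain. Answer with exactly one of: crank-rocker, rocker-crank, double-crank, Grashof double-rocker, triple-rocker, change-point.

lengths: ground=5, input=12, coupler=10, output=6
sorted: s=5 (shortest), l=12 (longest), p+q=16
s + l = 17 vs p + q = 16
s + l > p + q → non-Grashof → no link fully rotates → triple-rocker

triple-rocker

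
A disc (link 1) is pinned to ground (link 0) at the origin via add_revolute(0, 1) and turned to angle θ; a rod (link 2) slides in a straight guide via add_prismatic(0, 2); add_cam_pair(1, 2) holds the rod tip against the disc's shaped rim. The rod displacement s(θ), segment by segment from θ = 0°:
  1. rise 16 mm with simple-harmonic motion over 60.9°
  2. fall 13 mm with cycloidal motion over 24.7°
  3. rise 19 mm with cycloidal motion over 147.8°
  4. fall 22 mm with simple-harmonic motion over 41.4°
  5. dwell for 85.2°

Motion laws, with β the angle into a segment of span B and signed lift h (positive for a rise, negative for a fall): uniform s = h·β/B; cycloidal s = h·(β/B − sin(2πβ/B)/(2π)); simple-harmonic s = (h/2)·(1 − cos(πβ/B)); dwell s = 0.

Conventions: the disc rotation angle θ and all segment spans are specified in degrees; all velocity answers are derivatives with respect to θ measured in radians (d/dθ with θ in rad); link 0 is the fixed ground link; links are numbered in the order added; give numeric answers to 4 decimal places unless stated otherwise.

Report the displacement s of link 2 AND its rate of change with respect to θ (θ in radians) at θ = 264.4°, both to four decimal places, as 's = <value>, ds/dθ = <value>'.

segment 1 (0° to 60.9°, simple-harmonic, h = 16) is passed completely: s = 0.0000 + (16) = 16.0000
segment 2 (60.9° to 85.6°, cycloidal, h = -13) is passed completely: s = 16.0000 + (-13) = 3.0000
segment 3 (85.6° to 233.4°, cycloidal, h = 19) is passed completely: s = 3.0000 + (19) = 22.0000
θ = 264.4° falls in segment 4 (233.4° to 274.8°, simple-harmonic, h = -22): β = 264.4 − 233.4 = 31°, B = 41.4°; Δs = -22/2·(1 − cos(π·0.7488)) = -18.7486; s = 22.0000 − 18.7486 = 3.2514
velocity in seg [233.4°–274.8°] (simple-harmonic), θ in radians: β = 31° = 0.5411 rad, B = 41.4° = 0.7226 rad; ds/dθ = (πh/(2B)) sin(πβ/B) = (π·(-22)/(2·0.7226)) sin(π·0.7488) = -33.946219 mm/rad

s = 3.2514, ds/dθ = -33.9462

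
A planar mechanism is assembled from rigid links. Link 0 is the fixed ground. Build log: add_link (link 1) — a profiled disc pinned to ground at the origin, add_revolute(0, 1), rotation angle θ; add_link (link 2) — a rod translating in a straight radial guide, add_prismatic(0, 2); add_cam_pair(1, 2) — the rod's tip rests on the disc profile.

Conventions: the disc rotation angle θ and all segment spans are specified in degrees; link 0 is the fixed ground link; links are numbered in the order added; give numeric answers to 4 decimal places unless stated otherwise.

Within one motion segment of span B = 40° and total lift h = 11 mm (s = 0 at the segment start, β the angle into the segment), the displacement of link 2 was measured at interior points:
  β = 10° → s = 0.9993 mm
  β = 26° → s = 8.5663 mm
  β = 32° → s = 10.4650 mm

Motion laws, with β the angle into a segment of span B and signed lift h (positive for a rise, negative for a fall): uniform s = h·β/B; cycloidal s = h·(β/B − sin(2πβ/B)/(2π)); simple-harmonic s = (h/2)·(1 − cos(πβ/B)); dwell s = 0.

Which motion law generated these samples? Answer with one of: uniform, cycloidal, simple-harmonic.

candidates at β/B = r: uniform s = h·r (linear in β); cycloidal s = h·(r − sin(2πr)/(2π)); simple-harmonic s = (h/2)(1 − cos(πr))
β=10°: printed 0.9993 | uniform 2.7500, cycloidal 0.9993, simple-harmonic 1.6109
β=26°: printed 8.5663 | uniform 7.1500, cycloidal 8.5663, simple-harmonic 7.9969
β=32°: printed 10.4650 | uniform 8.8000, cycloidal 10.4650, simple-harmonic 9.9496
only one law matches every sample → cycloidal

cycloidal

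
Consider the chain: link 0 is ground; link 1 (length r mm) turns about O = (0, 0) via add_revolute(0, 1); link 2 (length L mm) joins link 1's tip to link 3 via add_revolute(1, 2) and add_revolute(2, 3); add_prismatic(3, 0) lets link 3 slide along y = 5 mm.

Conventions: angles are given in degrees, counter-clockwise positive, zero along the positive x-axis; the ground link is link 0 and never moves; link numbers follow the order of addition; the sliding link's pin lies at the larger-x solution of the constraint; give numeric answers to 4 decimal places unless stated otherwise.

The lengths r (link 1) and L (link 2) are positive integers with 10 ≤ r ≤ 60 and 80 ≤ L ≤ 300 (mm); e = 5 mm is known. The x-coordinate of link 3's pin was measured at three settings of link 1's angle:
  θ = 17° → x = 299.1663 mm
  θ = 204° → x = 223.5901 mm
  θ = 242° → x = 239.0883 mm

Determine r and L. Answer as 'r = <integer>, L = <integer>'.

constraint per measurement: (x − r cos θ)² + (r sin θ − e)² = L²
subtracting the θ₁ and θ₂ equations cancels the r² and L² terms:
r = (x₁² − x₂²) / (2[(x₁cos θ₁ + e sin θ₁) − (x₂cos θ₂ + e sin θ₂)]) = 40.0000 → r = 40
L² = (x₁ − r cos θ₁)² + (r sin θ₁ − e)² = 68120.9939 → L = 261.0000 → L = 261
check at θ₃=242°: x = 239.0883 (printed 239.0883) ✓

r = 40, L = 261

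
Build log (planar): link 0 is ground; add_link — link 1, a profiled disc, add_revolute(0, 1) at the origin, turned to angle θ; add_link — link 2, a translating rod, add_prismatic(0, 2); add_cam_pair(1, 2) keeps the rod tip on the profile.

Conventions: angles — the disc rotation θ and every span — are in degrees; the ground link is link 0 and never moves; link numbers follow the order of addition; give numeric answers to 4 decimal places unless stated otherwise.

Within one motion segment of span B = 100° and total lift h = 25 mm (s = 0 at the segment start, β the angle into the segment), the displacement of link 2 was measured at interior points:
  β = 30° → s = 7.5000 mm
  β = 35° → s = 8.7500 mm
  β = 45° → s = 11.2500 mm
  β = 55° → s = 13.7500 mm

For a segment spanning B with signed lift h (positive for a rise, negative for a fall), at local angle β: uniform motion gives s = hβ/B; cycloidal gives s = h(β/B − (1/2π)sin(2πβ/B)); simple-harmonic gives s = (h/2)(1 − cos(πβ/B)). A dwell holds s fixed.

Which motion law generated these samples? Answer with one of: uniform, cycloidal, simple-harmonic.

candidates at β/B = r: uniform s = h·r (linear in β); cycloidal s = h·(r − sin(2πr)/(2π)); simple-harmonic s = (h/2)(1 − cos(πr))
β=30°: printed 7.5000 | uniform 7.5000, cycloidal 3.7159, simple-harmonic 5.1527
β=35°: printed 8.7500 | uniform 8.7500, cycloidal 5.5310, simple-harmonic 6.8251
β=45°: printed 11.2500 | uniform 11.2500, cycloidal 10.0205, simple-harmonic 10.5446
β=55°: printed 13.7500 | uniform 13.7500, cycloidal 14.9795, simple-harmonic 14.4554
only one law matches every sample → uniform

uniform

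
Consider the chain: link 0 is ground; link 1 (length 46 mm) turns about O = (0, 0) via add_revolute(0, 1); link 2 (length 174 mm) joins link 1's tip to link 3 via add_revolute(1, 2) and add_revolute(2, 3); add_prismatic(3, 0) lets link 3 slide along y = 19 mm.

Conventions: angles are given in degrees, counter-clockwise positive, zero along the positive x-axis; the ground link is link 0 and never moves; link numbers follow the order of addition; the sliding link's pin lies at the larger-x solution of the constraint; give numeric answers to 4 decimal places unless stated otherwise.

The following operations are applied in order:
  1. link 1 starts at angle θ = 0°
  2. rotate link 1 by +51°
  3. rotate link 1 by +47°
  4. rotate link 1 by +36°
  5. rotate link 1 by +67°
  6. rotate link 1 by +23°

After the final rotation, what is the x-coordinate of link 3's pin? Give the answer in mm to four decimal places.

geometry: r = 46 mm, L = 174 mm, e = 19 mm; θ starts at 0°
rotate link 1 by +51°: θ ← 0° +51° = 51°
rotate link 1 by +47°: θ ← 51° +47° = 98°
rotate link 1 by +36°: θ ← 98° +36° = 134°
rotate link 1 by +67°: θ ← 134° +67° = 201°
rotate link 1 by +23°: θ ← 201° +23° = 224°
crank pin P = (r cos θ, r sin θ) = (-33.089631, -31.954285)
h = r sin θ − e = -31.954285 − 19 = -50.954285
x = r cos θ + √(L² − h²) = -33.089631 + 166.372055 = 133.282425

133.2824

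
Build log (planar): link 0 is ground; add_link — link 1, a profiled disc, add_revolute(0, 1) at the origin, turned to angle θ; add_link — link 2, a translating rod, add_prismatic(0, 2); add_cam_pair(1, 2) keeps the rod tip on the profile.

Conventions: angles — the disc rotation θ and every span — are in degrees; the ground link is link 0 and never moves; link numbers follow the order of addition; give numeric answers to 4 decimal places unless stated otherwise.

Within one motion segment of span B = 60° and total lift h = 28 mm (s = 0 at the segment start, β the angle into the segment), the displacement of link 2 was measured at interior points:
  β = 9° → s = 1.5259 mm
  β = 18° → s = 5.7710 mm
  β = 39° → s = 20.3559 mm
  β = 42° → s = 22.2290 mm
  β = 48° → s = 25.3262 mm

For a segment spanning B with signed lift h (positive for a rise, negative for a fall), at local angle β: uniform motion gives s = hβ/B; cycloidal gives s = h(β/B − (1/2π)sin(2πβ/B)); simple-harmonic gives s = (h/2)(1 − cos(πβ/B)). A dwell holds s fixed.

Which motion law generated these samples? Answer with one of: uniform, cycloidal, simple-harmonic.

candidates at β/B = r: uniform s = h·r (linear in β); cycloidal s = h·(r − sin(2πr)/(2π)); simple-harmonic s = (h/2)(1 − cos(πr))
β=9°: printed 1.5259 | uniform 4.2000, cycloidal 0.5947, simple-harmonic 1.5259
β=18°: printed 5.7710 | uniform 8.4000, cycloidal 4.1618, simple-harmonic 5.7710
β=39°: printed 20.3559 | uniform 18.2000, cycloidal 21.8053, simple-harmonic 20.3559
β=42°: printed 22.2290 | uniform 19.6000, cycloidal 23.8382, simple-harmonic 22.2290
β=48°: printed 25.3262 | uniform 22.4000, cycloidal 26.6382, simple-harmonic 25.3262
only one law matches every sample → simple-harmonic

simple-harmonic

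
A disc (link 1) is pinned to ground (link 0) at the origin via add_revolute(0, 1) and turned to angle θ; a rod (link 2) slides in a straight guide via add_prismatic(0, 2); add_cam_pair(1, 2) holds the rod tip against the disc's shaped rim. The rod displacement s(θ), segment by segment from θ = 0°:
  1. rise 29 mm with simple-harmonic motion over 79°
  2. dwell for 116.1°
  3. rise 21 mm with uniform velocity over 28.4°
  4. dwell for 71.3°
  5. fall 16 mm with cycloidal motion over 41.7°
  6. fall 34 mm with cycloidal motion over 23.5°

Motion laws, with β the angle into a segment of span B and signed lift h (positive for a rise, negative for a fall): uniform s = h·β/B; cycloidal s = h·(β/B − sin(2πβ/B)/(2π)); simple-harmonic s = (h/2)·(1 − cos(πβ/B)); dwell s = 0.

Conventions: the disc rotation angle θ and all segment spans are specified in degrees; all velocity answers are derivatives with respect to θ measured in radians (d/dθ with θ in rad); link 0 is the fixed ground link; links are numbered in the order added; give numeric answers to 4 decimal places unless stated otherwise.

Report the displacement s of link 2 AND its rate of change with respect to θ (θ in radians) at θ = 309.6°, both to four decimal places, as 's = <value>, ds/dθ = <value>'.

segment 1 (0° to 79°, simple-harmonic, h = 29) is passed completely: s = 0.0000 + (29) = 29.0000
segment 2 (79° to 195.1°, dwell): s unchanged at 29.0000
segment 3 (195.1° to 223.5°, uniform, h = 21) is passed completely: s = 29.0000 + (21) = 50.0000
segment 4 (223.5° to 294.8°, dwell): s unchanged at 50.0000
θ = 309.6° falls in segment 5 (294.8° to 336.5°, cycloidal, h = -16): β = 309.6 − 294.8 = 14.8°, B = 41.7°; Δs = -16·(0.3549 − sin(2π·0.3549)/(2π)) = -3.6657; s = 50.0000 − 3.6657 = 46.3343
velocity in seg [294.8°–336.5°] (cycloidal), θ in radians: β = 14.8° = 0.2583 rad, B = 41.7° = 0.7278 rad; ds/dθ = (h/B)(1 − cos(2πβ/B)) = ((-16)/0.7278)(1 − cos(2π·0.3549)) = -35.448973 mm/rad

s = 46.3343, ds/dθ = -35.4490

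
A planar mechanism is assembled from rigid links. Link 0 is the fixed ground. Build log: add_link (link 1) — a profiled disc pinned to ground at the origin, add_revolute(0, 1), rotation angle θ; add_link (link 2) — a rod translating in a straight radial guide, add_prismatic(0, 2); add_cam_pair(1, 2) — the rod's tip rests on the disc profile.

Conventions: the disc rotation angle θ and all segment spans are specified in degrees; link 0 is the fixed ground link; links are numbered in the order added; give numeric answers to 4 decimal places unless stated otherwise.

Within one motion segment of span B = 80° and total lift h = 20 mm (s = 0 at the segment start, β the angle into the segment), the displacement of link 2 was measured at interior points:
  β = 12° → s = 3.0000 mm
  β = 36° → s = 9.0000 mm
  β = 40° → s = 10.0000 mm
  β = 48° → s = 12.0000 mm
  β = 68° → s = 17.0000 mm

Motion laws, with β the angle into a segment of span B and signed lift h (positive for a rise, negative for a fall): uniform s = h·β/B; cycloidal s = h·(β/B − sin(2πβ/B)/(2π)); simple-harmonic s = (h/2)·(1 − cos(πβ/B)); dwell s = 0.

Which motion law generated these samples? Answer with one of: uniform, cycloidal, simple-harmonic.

candidates at β/B = r: uniform s = h·r (linear in β); cycloidal s = h·(r − sin(2πr)/(2π)); simple-harmonic s = (h/2)(1 − cos(πr))
β=12°: printed 3.0000 | uniform 3.0000, cycloidal 0.4248, simple-harmonic 1.0899
β=36°: printed 9.0000 | uniform 9.0000, cycloidal 8.0164, simple-harmonic 8.4357
β=40°: printed 10.0000 | uniform 10.0000, cycloidal 10.0000, simple-harmonic 10.0000
β=48°: printed 12.0000 | uniform 12.0000, cycloidal 13.8710, simple-harmonic 13.0902
β=68°: printed 17.0000 | uniform 17.0000, cycloidal 19.5752, simple-harmonic 18.9101
only one law matches every sample → uniform

uniform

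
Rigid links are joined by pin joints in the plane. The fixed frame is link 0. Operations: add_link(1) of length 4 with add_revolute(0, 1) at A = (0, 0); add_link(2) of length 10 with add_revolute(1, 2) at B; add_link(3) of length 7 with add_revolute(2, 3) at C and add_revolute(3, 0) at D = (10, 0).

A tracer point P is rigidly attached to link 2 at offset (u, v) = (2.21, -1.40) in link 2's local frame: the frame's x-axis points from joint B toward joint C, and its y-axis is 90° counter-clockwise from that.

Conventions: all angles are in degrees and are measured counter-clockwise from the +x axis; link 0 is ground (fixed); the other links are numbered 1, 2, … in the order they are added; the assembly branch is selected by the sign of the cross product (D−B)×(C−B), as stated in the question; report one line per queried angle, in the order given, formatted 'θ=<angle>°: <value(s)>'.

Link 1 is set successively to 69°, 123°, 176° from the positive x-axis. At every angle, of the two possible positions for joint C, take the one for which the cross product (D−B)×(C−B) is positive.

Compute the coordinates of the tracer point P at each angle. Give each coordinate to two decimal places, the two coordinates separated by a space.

A=(0,0), D=(10.00,0)
θ=69°: B = A + 4.00·(cos69°, sin69°) = (1.4335, 3.7343)
θ=69°: |BD| = 9.3451
θ=69°: circle(B,10.00) ∩ circle(D,7.00): a=7.4012, h=6.7247
θ=69°:   candidates: C₊=(10.9053,6.9412) cross=62.843; C₋=(5.5309,-5.3877) cross=-62.843
θ=69°:   branch + wants cross > 0 → take C=(10.9053,6.9412) (cross=62.843)
θ=69°: ex = (C−B)/|BC| = (0.9472,0.3207); ey = (-0.3207,0.9472)
θ=69°: P = B + 2.21·ex + -1.40·ey = (3.9757,3.1170)
θ=123°: B = A + 4.00·(cos123°, sin123°) = (-2.1786, 3.3547)
θ=123°: |BD| = 12.6321
θ=123°: circle(B,10.00) ∩ circle(D,7.00): a=8.3347, h=5.5256
θ=123°:   candidates: C₊=(7.3243,6.4684) cross=69.800; C₋=(4.3895,-4.1859) cross=-69.800
θ=123°:   branch + wants cross > 0 → take C=(7.3243,6.4684) (cross=69.800)
θ=123°: ex = (C−B)/|BC| = (0.9503,0.3114); ey = (-0.3114,0.9503)
θ=123°: P = B + 2.21·ex + -1.40·ey = (0.3575,2.7124)
θ=176°: B = A + 4.00·(cos176°, sin176°) = (-3.9903, 0.2790)
θ=176°: |BD| = 13.9930
θ=176°: circle(B,10.00) ∩ circle(D,7.00): a=8.8189, h=4.7146
θ=176°:   candidates: C₊=(4.9209,4.8169) cross=65.972; C₋=(4.7328,-4.6105) cross=-65.972
θ=176°:   branch + wants cross > 0 → take C=(4.9209,4.8169) (cross=65.972)
θ=176°: ex = (C−B)/|BC| = (0.8911,0.4538); ey = (-0.4538,0.8911)
θ=176°: P = B + 2.21·ex + -1.40·ey = (-1.3856,0.0343)

θ=69°: 3.98 3.12
θ=123°: 0.36 2.71
θ=176°: -1.39 0.03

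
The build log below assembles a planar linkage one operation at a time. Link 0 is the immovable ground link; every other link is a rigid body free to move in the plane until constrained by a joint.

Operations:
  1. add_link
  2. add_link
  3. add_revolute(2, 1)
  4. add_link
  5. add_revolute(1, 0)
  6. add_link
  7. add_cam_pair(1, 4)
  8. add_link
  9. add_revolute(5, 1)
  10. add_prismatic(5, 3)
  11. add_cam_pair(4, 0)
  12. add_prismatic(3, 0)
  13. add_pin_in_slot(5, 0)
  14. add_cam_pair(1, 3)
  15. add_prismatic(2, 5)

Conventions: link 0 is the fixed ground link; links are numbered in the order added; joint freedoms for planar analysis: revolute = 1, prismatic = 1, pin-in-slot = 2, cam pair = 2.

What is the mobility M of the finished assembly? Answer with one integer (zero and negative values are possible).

ground; <1,0,0>
#1 <2,0,0>
#2 <3,0,0>
R:2↔1 J1 <3,1,0>
#3 <4,1,0>
R:1↔0 J1 <4,2,0>
#4 <5,2,0>
C:1↔4 J2 <5,2,1>
#5 <6,2,1>
R:5↔1 J1 <6,3,1>
P:5↔3 J1 <6,4,1>
C:4↔0 J2 <6,4,2>
P:3↔0 J1 <6,5,2>
PS:5↔0 J2 <6,5,3>
C:1↔3 J2 <6,5,4>
P:2↔5 J1 <6,6,4>
3×5 − 2×6 − 1×4 = -1

M = -1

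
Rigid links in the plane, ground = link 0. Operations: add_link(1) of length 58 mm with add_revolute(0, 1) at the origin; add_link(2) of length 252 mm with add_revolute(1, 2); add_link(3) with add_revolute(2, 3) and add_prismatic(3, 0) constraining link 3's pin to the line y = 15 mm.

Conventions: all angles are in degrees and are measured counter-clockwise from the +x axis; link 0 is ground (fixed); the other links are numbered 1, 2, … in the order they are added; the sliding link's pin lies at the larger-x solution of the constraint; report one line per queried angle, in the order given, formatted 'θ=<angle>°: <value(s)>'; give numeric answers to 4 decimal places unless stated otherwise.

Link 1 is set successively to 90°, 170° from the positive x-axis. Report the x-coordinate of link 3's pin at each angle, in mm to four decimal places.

geometry: r = 58 mm, L = 252 mm, e = 15 mm
θ=90°: crank pin P = (r cos θ, r sin θ) = (0.000000, 58.000000)
θ=90°: h = r sin θ − e = 58.000000 − 15 = 43.000000
θ=90°: x = r cos θ + √(L² − h²) = 0.000000 + 248.304249 = 248.304249
θ=170°: crank pin P = (r cos θ, r sin θ) = (-57.118850, 10.071594)
θ=170°: h = r sin θ − e = 10.071594 − 15 = -4.928406
θ=170°: x = r cos θ + √(L² − h²) = -57.118850 + 251.951803 = 194.832953

θ=90°: 248.3042
θ=170°: 194.8330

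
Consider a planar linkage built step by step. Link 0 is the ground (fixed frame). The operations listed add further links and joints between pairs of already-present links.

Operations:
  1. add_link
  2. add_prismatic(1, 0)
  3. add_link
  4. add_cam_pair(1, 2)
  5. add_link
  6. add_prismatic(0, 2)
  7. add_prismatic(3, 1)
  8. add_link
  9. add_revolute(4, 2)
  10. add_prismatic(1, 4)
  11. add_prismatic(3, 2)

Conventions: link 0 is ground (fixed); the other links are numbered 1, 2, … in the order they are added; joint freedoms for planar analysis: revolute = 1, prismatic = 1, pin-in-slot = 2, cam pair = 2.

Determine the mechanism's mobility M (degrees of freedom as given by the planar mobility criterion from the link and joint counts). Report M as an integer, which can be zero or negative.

(L,J1,J2)=(1,0,0); link0 fixed
link1: (2,0,0)
P 1-0 [J1]: (2,1,0)
link2: (3,1,0)
C 1-2 [J2]: (3,1,1)
link3: (4,1,1)
P 0-2 [J1]: (4,2,1)
P 3-1 [J1]: (4,3,1)
link4: (5,3,1)
R 4-2 [J1]: (5,4,1)
P 1-4 [J1]: (5,5,1)
P 3-2 [J1]: (5,6,1)
Grübler: 3·4 − 2·6 − 1 = -1

M = -1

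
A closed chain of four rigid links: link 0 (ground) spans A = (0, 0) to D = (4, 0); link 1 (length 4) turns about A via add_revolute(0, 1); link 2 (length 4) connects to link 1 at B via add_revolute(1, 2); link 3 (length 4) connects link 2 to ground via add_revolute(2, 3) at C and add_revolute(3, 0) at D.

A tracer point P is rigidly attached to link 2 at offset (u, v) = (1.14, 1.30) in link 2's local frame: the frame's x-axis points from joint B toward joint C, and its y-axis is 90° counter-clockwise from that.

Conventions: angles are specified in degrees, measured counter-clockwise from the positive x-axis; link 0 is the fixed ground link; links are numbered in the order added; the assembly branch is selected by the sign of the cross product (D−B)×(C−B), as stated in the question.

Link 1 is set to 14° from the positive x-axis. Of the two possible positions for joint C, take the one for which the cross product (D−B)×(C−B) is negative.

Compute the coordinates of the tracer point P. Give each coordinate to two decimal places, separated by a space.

A=(0,0), D=(4.00,0)
B = A + 4.00·(cos14°, sin14°) = (3.8812, 0.9677)
|BD| = 0.9750
circle(B,4.00) ∩ circle(D,4.00): a=0.4875, h=3.9702
  candidates: C₊=(7.8812,0.9677) cross=3.871; C₋=(0.0000,0.0000) cross=-3.871
  branch - wants cross < 0 → take C=(0.0000,0.0000) (cross=-3.871)
ex = (C−B)/|BC| = (-0.9703,-0.2419); ey = (0.2419,-0.9703)
P = B + 1.14·ex + 1.30·ey = (3.0895,-0.5695)

3.09 -0.57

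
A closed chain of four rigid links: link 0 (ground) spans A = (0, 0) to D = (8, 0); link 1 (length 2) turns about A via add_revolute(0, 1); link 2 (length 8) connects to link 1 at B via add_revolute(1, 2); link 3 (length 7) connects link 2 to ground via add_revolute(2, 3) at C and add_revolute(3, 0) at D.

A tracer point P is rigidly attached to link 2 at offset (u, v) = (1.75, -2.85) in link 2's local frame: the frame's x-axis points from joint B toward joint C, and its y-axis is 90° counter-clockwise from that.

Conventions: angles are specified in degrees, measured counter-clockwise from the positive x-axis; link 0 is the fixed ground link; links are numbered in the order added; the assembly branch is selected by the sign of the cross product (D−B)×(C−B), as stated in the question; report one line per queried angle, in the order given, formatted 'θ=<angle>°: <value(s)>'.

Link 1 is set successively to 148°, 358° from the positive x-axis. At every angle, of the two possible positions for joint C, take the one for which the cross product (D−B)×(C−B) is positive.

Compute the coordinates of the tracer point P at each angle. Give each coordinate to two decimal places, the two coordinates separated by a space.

A=(0,0), D=(8.00,0)
θ=148°: B = A + 2.00·(cos148°, sin148°) = (-1.6961, 1.0598)
θ=148°: |BD| = 9.7538
θ=148°: circle(B,8.00) ∩ circle(D,7.00): a=5.6459, h=5.6678
θ=148°:   candidates: C₊=(4.5322,6.0806) cross=55.283; C₋=(3.3005,-5.1879) cross=-55.283
θ=148°:   branch + wants cross > 0 → take C=(4.5322,6.0806) (cross=55.283)
θ=148°: ex = (C−B)/|BC| = (0.7785,0.6276); ey = (-0.6276,0.7785)
θ=148°: P = B + 1.75·ex + -2.85·ey = (1.4550,-0.0607)
θ=358°: B = A + 2.00·(cos358°, sin358°) = (1.9988, -0.0698)
θ=358°: |BD| = 6.0016
θ=358°: circle(B,8.00) ∩ circle(D,7.00): a=4.2505, h=6.7774
θ=358°:   candidates: C₊=(6.1701,6.7566) cross=40.676; C₋=(6.3278,-6.7973) cross=-40.676
θ=358°:   branch + wants cross > 0 → take C=(6.1701,6.7566) (cross=40.676)
θ=358°: ex = (C−B)/|BC| = (0.5214,0.8533); ey = (-0.8533,0.5214)
θ=358°: P = B + 1.75·ex + -2.85·ey = (5.3432,-0.0626)

θ=148°: 1.46 -0.06
θ=358°: 5.34 -0.06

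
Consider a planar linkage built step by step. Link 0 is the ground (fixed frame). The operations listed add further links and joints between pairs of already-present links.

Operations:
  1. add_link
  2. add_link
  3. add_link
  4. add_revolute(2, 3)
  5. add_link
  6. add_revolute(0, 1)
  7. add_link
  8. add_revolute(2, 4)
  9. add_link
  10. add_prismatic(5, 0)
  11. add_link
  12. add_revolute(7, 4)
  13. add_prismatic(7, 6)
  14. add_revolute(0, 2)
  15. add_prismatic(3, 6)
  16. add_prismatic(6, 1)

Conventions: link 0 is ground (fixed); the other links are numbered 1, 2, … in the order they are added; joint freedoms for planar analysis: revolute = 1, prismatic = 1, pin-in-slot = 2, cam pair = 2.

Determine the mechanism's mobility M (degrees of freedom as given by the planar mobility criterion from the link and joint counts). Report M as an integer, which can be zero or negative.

ground; <1,0,0>
#1 <2,0,0>
#2 <3,0,0>
#3 <4,0,0>
R:2↔3 J1 <4,1,0>
#4 <5,1,0>
R:0↔1 J1 <5,2,0>
#5 <6,2,0>
R:2↔4 J1 <6,3,0>
#6 <7,3,0>
P:5↔0 J1 <7,4,0>
#7 <8,4,0>
R:7↔4 J1 <8,5,0>
P:7↔6 J1 <8,6,0>
R:0↔2 J1 <8,7,0>
P:3↔6 J1 <8,8,0>
P:6↔1 J1 <8,9,0>
3×7 − 2×9 − 1×0 = 3

M = 3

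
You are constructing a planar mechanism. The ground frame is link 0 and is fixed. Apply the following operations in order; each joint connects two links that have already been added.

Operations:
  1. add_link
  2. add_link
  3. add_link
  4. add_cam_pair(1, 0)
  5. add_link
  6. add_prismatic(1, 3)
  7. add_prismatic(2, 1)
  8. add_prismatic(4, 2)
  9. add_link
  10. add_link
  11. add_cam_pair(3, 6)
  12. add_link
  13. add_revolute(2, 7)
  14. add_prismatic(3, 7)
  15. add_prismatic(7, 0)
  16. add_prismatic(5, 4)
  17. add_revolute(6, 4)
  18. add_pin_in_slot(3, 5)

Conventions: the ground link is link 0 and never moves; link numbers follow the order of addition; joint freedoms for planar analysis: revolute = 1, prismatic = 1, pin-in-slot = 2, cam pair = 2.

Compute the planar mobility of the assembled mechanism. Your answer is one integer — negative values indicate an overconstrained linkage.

L=1 J1=0 J2=0
add link → L=2 J1=0 J2=0
add link → L=3 J1=0 J2=0
add link → L=4 J1=0 J2=0
C@1,0 dof=2 J2 → L=4 J1=0 J2=1
add link → L=5 J1=0 J2=1
P@1,3 dof=1 J1 → L=5 J1=1 J2=1
P@2,1 dof=1 J1 → L=5 J1=2 J2=1
P@4,2 dof=1 J1 → L=5 J1=3 J2=1
add link → L=6 J1=3 J2=1
add link → L=7 J1=3 J2=1
C@3,6 dof=2 J2 → L=7 J1=3 J2=2
add link → L=8 J1=3 J2=2
R@2,7 dof=1 J1 → L=8 J1=4 J2=2
P@3,7 dof=1 J1 → L=8 J1=5 J2=2
P@7,0 dof=1 J1 → L=8 J1=6 J2=2
P@5,4 dof=1 J1 → L=8 J1=7 J2=2
R@6,4 dof=1 J1 → L=8 J1=8 J2=2
PS@3,5 dof=2 J2 → L=8 J1=8 J2=3
M=3(L−1)−2J1−J2=3·7−2·8−3=2

M = 2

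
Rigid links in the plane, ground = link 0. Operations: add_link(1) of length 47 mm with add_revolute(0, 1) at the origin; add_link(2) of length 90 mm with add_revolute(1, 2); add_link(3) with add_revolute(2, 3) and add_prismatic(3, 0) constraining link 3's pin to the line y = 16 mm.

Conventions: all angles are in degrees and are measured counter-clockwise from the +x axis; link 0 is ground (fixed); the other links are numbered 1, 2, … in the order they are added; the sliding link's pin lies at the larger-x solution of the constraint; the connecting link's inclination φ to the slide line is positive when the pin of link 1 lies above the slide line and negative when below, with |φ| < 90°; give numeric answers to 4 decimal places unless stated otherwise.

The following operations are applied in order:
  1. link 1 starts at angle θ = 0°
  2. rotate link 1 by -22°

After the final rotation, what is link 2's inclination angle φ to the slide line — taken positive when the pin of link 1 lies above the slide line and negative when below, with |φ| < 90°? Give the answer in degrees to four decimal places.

geometry: r = 47 mm, L = 90 mm, e = 16 mm; θ starts at 0°
rotate link 1 by -22°: θ ← 0° -22° = -22°
h = r sin θ − e = -17.606510 − 16 = -33.606510
sin φ = h / L = -33.606510 / 90 = -0.37340567
φ = arcsin(-0.37340567) = -21.925807°

-21.9258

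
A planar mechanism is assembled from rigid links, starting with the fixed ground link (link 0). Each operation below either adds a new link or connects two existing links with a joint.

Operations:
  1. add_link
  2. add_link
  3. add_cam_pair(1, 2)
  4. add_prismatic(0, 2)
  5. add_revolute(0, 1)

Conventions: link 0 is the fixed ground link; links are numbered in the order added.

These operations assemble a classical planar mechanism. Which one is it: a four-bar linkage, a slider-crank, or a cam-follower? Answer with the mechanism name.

links: 3 (incl. ground); joints: 1 revolute, 1 prismatic, 1 higher (cam) pair, forming one closed loop
3 links, revolute + prismatic + higher pair in one loop → cam-follower

cam-follower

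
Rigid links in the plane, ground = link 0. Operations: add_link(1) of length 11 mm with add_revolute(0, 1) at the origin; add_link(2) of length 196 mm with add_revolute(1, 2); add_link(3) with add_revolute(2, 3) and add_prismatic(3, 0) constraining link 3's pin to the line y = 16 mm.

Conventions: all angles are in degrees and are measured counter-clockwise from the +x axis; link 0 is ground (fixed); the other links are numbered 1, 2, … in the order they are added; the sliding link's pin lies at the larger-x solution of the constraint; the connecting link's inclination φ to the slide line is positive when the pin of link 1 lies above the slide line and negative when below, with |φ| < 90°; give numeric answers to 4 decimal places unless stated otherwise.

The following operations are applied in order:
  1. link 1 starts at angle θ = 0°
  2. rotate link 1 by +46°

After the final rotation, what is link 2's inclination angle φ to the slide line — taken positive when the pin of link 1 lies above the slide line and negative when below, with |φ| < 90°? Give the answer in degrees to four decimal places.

geometry: r = 11 mm, L = 196 mm, e = 16 mm; θ starts at 0°
rotate link 1 by +46°: θ ← 0° +46° = 46°
h = r sin θ − e = 7.912738 − 16 = -8.087262
sin φ = h / L = -8.087262 / 196 = -0.04126154
φ = arcsin(-0.04126154) = -2.364784°

-2.3648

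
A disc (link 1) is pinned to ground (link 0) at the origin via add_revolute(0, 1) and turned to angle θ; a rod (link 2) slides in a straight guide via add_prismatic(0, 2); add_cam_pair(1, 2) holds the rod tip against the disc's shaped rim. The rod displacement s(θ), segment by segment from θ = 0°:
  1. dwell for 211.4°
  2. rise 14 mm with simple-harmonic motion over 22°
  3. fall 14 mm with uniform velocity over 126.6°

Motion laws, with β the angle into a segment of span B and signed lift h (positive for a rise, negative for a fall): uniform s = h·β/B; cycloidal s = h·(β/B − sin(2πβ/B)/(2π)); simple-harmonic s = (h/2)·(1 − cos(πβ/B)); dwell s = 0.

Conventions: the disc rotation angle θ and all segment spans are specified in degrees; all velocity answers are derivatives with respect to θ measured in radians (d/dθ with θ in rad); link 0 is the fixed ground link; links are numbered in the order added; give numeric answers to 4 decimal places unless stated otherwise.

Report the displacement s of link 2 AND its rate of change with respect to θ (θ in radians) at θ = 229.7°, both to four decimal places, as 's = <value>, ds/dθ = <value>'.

segment 1 (0° to 211.4°, dwell): s unchanged at 0.0000
θ = 229.7° falls in segment 2 (211.4° to 233.4°, simple-harmonic, h = 14): β = 229.7 − 211.4 = 18.3°, B = 22°; Δs = 14/2·(1 − cos(π·0.8318)) = 13.0454; s = 0.0000 + 13.0454 = 13.0454
velocity in seg [211.4°–233.4°] (simple-harmonic), θ in radians: β = 18.3° = 0.3194 rad, B = 22° = 0.3840 rad; ds/dθ = (πh/(2B)) sin(πβ/B) = (π·14/(2·0.3840)) sin(π·0.8318) = 28.872132 mm/rad

s = 13.0454, ds/dθ = 28.8721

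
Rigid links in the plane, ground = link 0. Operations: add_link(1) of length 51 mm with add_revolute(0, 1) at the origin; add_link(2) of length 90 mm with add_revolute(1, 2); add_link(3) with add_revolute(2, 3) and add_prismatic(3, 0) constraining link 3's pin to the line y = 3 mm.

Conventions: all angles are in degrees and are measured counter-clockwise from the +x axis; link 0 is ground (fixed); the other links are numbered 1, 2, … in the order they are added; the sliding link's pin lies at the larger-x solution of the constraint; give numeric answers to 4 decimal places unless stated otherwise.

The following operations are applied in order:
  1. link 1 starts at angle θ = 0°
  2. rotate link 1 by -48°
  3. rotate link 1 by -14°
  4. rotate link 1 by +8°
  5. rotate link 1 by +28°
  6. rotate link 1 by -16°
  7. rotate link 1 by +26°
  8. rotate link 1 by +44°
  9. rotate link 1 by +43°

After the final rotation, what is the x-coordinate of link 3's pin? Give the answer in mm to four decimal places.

geometry: r = 51 mm, L = 90 mm, e = 3 mm; θ starts at 0°
rotate link 1 by -48°: θ ← 0° -48° = -48°
rotate link 1 by -14°: θ ← -48° -14° = -62°
rotate link 1 by +8°: θ ← -62° +8° = -54°
rotate link 1 by +28°: θ ← -54° +28° = -26°
rotate link 1 by -16°: θ ← -26° -16° = -42°
rotate link 1 by +26°: θ ← -42° +26° = -16°
rotate link 1 by +44°: θ ← -16° +44° = 28°
rotate link 1 by +43°: θ ← 28° +43° = 71°
crank pin P = (r cos θ, r sin θ) = (16.603976, 48.221447)
h = r sin θ − e = 48.221447 − 3 = 45.221447
x = r cos θ + √(L² − h²) = 16.603976 + 77.814014 = 94.417989

94.4180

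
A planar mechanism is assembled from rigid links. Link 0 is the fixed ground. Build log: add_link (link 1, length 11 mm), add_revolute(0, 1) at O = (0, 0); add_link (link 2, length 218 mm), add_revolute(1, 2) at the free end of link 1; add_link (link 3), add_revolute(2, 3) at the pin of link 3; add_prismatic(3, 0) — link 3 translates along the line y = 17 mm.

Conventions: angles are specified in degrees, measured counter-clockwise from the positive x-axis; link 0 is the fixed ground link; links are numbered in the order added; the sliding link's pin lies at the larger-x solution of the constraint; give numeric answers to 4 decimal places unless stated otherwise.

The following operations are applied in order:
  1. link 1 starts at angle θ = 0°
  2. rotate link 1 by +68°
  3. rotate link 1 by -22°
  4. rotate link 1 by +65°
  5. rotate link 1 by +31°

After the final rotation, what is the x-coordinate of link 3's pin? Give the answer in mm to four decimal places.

geometry: r = 11 mm, L = 218 mm, e = 17 mm; θ starts at 0°
rotate link 1 by +68°: θ ← 0° +68° = 68°
rotate link 1 by -22°: θ ← 68° -22° = 46°
rotate link 1 by +65°: θ ← 46° +65° = 111°
rotate link 1 by +31°: θ ← 111° +31° = 142°
crank pin P = (r cos θ, r sin θ) = (-8.668118, 6.772276)
h = r sin θ − e = 6.772276 − 17 = -10.227724
x = r cos θ + √(L² − h²) = -8.668118 + 217.759945 = 209.091827

209.0918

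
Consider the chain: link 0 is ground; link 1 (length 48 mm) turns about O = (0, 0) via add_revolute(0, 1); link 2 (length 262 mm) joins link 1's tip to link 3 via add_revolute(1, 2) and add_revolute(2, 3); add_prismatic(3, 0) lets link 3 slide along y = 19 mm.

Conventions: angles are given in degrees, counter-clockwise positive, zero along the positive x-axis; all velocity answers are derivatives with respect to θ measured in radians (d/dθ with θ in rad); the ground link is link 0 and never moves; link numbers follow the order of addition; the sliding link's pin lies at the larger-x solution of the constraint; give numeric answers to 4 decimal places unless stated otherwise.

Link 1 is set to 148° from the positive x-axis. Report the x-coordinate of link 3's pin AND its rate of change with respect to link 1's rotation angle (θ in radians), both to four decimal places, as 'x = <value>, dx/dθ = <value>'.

geometry: r = 48 mm, L = 262 mm, e = 19 mm
crank pin P = (r cos θ, r sin θ) = (-40.706309, 25.436125)
h = r sin θ − e = 25.436125 − 19 = 6.436125
x = r cos θ + √(L² − h²) = -40.706309 + 261.920935 = 221.214627
dx/dθ = −r sin θ − h·r cos θ/√(L² − h²) (θ in radians; h = 6.436125) = -24.435858

x = 221.2146, dx/dθ = -24.4359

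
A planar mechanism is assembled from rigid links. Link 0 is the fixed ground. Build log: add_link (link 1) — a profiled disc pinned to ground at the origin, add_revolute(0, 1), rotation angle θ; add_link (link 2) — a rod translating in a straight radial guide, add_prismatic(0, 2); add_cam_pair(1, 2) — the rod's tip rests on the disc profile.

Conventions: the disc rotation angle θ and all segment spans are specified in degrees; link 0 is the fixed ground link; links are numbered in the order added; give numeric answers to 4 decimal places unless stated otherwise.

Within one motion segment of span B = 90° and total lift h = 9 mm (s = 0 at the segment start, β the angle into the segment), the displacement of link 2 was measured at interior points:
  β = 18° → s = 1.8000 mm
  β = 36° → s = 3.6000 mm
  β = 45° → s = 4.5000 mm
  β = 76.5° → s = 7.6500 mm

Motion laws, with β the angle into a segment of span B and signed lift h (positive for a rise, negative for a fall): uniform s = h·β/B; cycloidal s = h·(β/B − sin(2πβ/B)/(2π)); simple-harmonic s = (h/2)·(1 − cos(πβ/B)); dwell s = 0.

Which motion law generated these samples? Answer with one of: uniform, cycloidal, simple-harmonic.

candidates at β/B = r: uniform s = h·r (linear in β); cycloidal s = h·(r − sin(2πr)/(2π)); simple-harmonic s = (h/2)(1 − cos(πr))
β=18°: printed 1.8000 | uniform 1.8000, cycloidal 0.4377, simple-harmonic 0.8594
β=36°: printed 3.6000 | uniform 3.6000, cycloidal 2.7581, simple-harmonic 3.1094
β=45°: printed 4.5000 | uniform 4.5000, cycloidal 4.5000, simple-harmonic 4.5000
β=76.5°: printed 7.6500 | uniform 7.6500, cycloidal 8.8088, simple-harmonic 8.5095
only one law matches every sample → uniform

uniform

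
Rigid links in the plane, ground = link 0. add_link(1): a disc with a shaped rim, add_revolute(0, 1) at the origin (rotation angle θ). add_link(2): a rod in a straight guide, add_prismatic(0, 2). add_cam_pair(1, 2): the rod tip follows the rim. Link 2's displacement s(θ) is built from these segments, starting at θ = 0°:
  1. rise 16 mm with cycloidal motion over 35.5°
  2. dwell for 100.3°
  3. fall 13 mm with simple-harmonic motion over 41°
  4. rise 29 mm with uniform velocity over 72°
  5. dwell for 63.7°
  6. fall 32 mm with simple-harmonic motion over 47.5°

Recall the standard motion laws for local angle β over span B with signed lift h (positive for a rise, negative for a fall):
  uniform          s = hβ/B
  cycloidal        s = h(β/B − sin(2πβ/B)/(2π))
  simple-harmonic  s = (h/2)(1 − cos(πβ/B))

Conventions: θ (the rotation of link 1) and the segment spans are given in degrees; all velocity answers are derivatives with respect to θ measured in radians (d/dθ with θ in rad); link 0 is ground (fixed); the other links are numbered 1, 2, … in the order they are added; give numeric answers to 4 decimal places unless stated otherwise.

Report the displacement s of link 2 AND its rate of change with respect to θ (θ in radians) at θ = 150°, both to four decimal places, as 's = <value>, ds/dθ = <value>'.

segment 1 (0° to 35.5°, cycloidal, h = 16) is passed completely: s = 0.0000 + (16) = 16.0000
segment 2 (35.5° to 135.8°, dwell): s unchanged at 16.0000
θ = 150° falls in segment 3 (135.8° to 176.8°, simple-harmonic, h = -13): β = 150 − 135.8 = 14.2°, B = 41°; Δs = -13/2·(1 − cos(π·0.3463)) = -3.4827; s = 16.0000 − 3.4827 = 12.5173
velocity in seg [135.8°–176.8°] (simple-harmonic), θ in radians: β = 14.2° = 0.2478 rad, B = 41° = 0.7156 rad; ds/dθ = (πh/(2B)) sin(πβ/B) = (π·(-13)/(2·0.7156)) sin(π·0.3463) = -25.275704 mm/rad

s = 12.5173, ds/dθ = -25.2757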